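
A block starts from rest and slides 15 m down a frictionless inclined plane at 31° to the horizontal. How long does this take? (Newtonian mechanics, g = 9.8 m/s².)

a = g sin(θ) = 9.8 × sin(31°) = 5.0474 m/s²
t = √(2d/a) = √(2 × 15 / 5.0474) = 2.44 s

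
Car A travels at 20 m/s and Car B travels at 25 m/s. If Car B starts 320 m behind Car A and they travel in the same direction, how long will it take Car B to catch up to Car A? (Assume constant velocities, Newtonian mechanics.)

Relative speed: v_rel = 25 - 20 = 5 m/s
Time to catch: t = d₀/v_rel = 320/5 = 64.0 s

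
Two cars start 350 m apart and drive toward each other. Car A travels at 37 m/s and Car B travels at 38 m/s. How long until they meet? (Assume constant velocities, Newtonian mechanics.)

Combined speed: v_combined = 37 + 38 = 75 m/s
Time to meet: t = d/v_combined = 350/75 = 4.67 s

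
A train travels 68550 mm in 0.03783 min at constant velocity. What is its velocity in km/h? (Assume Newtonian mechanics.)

d = 68550 mm × 0.001 = 68.55 m
t = 0.03783 min × 60.0 = 2.2698 s
v = d / t = 68.55 / 2.2698 = 30.2009 m/s
v = 30.2009 m/s / 0.2777777777777778 = 108.7 km/h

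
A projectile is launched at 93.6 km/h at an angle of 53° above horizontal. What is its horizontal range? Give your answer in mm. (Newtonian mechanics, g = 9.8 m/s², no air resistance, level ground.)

v₀ = 93.6 km/h × 0.2777777777777778 = 26.0 m/s
R = v₀² × sin(2θ) / g = 26.0² × sin(2 × 53°) / 9.8 = 676.0 × 0.961262 / 9.8 = 66.3075 m
R = 66.3075 m / 0.001 = 66310 mm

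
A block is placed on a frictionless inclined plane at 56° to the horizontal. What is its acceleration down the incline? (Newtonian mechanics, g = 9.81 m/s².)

a = g sin(θ) = 9.81 × sin(56°) = 9.81 × 0.829 = 8.13 m/s²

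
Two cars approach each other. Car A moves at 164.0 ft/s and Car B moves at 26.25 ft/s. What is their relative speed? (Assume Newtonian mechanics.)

v_rel = v_A + v_B = 164.0 + 26.25 = 190.25 ft/s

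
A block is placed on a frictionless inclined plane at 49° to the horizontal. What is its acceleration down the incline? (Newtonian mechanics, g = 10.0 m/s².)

a = g sin(θ) = 10.0 × sin(49°) = 10.0 × 0.7547 = 7.55 m/s²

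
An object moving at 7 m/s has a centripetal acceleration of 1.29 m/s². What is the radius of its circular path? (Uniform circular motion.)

r = v²/a_c = 7²/1.29 = 37.98 m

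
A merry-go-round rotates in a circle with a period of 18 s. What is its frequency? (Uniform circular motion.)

f = 1/T = 1/18 = 0.0556 Hz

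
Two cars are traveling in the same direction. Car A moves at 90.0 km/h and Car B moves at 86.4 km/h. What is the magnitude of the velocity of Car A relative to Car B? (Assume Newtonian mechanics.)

v_rel = |v_A - v_B| = |90.0 - 86.4| = 3.6 km/h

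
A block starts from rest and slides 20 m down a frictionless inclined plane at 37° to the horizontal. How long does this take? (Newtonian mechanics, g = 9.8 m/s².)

a = g sin(θ) = 9.8 × sin(37°) = 5.8978 m/s²
t = √(2d/a) = √(2 × 20 / 5.8978) = 2.6 s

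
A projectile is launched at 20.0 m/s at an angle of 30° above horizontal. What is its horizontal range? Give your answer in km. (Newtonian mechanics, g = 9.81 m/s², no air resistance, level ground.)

R = v₀² × sin(2θ) / g = 20.0² × sin(2 × 30°) / 9.81 = 400.0 × 0.866025 / 9.81 = 35.3119 m
R = 35.3119 m / 1000.0 = 0.03531 km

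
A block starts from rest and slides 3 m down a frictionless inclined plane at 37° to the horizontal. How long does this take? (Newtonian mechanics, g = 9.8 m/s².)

a = g sin(θ) = 9.8 × sin(37°) = 5.8978 m/s²
t = √(2d/a) = √(2 × 3 / 5.8978) = 1.01 s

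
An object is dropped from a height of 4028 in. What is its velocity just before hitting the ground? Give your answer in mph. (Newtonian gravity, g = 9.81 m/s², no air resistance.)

h = 4028 in × 0.0254 = 102.311 m
v = √(2gh) = √(2 × 9.81 × 102.311) = 44.8034 m/s
v = 44.8034 m/s / 0.44704 = 100.2 mph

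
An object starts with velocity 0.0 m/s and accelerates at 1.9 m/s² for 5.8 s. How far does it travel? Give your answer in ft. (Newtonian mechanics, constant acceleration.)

d = v₀ × t + ½ × a × t² = 0.0 × 5.8 + 0.5 × 1.9 × 5.8² = 31.958 m
d = 31.958 m / 0.3048 = 104.8 ft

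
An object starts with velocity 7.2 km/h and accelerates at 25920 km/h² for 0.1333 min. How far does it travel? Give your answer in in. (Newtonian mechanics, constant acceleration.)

v₀ = 7.2 km/h × 0.2777777777777778 = 2.0 m/s
a = 25920 km/h² × 7.716049382716049e-05 = 2.0 m/s²
t = 0.1333 min × 60.0 = 7.998 s
d = v₀ × t + ½ × a × t² = 2.0 × 7.998 + 0.5 × 2.0 × 7.998² = 79.964 m
d = 79.964 m / 0.0254 = 3148 in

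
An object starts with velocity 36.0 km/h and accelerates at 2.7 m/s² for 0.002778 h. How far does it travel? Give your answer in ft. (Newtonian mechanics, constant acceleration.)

v₀ = 36.0 km/h × 0.2777777777777778 = 10.0 m/s
t = 0.002778 h × 3600.0 = 10.0008 s
d = v₀ × t + ½ × a × t² = 10.0 × 10.0008 + 0.5 × 2.7 × 10.0008² = 235.03 m
d = 235.03 m / 0.3048 = 771.1 ft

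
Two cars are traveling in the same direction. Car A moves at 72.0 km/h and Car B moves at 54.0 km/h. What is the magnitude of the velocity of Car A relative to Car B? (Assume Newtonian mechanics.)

v_rel = |v_A - v_B| = |72.0 - 54.0| = 18.0 km/h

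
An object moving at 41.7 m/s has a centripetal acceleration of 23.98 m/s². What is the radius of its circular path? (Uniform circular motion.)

r = v²/a_c = 41.7²/23.98 = 72.51 m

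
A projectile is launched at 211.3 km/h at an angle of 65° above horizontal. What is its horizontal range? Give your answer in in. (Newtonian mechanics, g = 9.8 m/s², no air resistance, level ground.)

v₀ = 211.3 km/h × 0.2777777777777778 = 58.6944 m/s
R = v₀² × sin(2θ) / g = 58.6944² × sin(2 × 65°) / 9.8 = 3445.03 × 0.766044 / 9.8 = 269.29 m
R = 269.29 m / 0.0254 = 10600 in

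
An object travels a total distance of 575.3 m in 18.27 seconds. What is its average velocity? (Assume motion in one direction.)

v_avg = Δd / Δt = 575.3 / 18.27 = 31.49 m/s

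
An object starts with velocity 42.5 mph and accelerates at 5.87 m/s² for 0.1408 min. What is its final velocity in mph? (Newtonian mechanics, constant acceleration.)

v₀ = 42.5 mph × 0.44704 = 18.9992 m/s
t = 0.1408 min × 60.0 = 8.448 s
v = v₀ + a × t = 18.9992 + 5.87 × 8.448 = 68.589 m/s
v = 68.589 m/s / 0.44704 = 153.4 mph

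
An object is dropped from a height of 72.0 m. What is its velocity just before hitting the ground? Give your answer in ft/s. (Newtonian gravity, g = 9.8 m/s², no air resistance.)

v = √(2gh) = √(2 × 9.8 × 72.0) = 37.5659 m/s
v = 37.5659 m/s / 0.3048 = 123.2 ft/s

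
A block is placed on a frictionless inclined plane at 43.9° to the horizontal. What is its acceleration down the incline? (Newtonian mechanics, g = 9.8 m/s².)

a = g sin(θ) = 9.8 × sin(43.9°) = 9.8 × 0.6934 = 6.8 m/s²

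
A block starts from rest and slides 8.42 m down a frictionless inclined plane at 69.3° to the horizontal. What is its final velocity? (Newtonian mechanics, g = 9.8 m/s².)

a = g sin(θ) = 9.8 × sin(69.3°) = 9.1674 m/s²
v = √(2ad) = √(2 × 9.1674 × 8.42) = 12.42 m/s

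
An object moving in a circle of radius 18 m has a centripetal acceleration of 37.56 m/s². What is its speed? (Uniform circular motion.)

v = √(a_c × r) = √(37.56 × 18) = 26.0 m/s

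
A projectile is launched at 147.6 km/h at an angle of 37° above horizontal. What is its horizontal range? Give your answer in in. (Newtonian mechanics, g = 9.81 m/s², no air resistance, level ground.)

v₀ = 147.6 km/h × 0.2777777777777778 = 41.0 m/s
R = v₀² × sin(2θ) / g = 41.0² × sin(2 × 37°) / 9.81 = 1681.0 × 0.961262 / 9.81 = 164.718 m
R = 164.718 m / 0.0254 = 6485 in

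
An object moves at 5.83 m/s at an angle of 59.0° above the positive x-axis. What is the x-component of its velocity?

vₓ = v cos(θ) = 5.83 × cos(59.0°) = 3.0 m/s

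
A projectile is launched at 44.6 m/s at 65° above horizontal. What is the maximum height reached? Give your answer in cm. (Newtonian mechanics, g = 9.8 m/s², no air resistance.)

H = v₀² × sin²(θ) / (2g) = 44.6² × sin(65°)² / (2 × 9.8) = 1989.16 × 0.821394 / 19.6 = 83.3614 m
H = 83.3614 m / 0.01 = 8336 cm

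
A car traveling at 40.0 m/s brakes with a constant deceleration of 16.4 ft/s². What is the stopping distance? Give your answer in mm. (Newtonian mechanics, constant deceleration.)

a = 16.4 ft/s² × 0.3048 = 4.99872 m/s²
d = v₀² / (2a) = 40.0² / (2 × 4.99872) = 1600.0 / 9.99744 = 160.041 m
d = 160.041 m / 0.001 = 160000 mm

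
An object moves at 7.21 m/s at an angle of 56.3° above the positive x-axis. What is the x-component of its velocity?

vₓ = v cos(θ) = 7.21 × cos(56.3°) = 4.0 m/s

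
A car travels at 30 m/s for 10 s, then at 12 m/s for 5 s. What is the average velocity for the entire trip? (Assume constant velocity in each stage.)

d₁ = v₁t₁ = 30 × 10 = 300 m
d₂ = v₂t₂ = 12 × 5 = 60 m
d_total = 360 m, t_total = 15 s
v_avg = d_total/t_total = 360/15 = 24.0 m/s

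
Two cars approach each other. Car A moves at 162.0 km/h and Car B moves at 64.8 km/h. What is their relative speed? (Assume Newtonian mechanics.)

v_rel = v_A + v_B = 162.0 + 64.8 = 226.8 km/h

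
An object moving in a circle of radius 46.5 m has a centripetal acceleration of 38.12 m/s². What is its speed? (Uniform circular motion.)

v = √(a_c × r) = √(38.12 × 46.5) = 42.1 m/s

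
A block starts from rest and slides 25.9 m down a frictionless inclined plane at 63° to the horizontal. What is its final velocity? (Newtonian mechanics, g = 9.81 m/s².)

a = g sin(θ) = 9.81 × sin(63°) = 8.7408 m/s²
v = √(2ad) = √(2 × 8.7408 × 25.9) = 21.28 m/s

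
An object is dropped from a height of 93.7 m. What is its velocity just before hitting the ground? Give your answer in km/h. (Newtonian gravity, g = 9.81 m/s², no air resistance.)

v = √(2gh) = √(2 × 9.81 × 93.7) = 42.8765 m/s
v = 42.8765 m/s / 0.2777777777777778 = 154.4 km/h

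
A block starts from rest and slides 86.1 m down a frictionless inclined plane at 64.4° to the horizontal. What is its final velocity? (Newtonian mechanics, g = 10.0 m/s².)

a = g sin(θ) = 10.0 × sin(64.4°) = 9.0183 m/s²
v = √(2ad) = √(2 × 9.0183 × 86.1) = 39.41 m/s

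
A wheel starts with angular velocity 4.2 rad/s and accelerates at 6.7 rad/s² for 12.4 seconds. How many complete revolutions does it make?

θ = ω₀t + ½αt² = 4.2×12.4 + ½×6.7×12.4² = 567.176 rad
Total revolutions = θ/(2π) = 567.176/(2π) = 90.27
Complete revolutions = ⌊90.27⌋ = 90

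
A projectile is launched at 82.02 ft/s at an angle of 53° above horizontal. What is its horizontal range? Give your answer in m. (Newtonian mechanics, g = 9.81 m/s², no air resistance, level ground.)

v₀ = 82.02 ft/s × 0.3048 = 24.9997 m/s
R = v₀² × sin(2θ) / g = 24.9997² × sin(2 × 53°) / 9.81 = 624.985 × 0.961262 / 9.81 = 61.24 m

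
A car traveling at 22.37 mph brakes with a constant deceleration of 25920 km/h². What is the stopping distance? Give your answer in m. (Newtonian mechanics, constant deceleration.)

v₀ = 22.37 mph × 0.44704 = 10.0003 m/s
a = 25920 km/h² × 7.716049382716049e-05 = 2.0 m/s²
d = v₀² / (2a) = 10.0003² / (2 × 2.0) = 100.006 / 4.0 = 25.0 m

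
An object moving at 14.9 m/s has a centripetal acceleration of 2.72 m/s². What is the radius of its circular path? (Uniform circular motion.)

r = v²/a_c = 14.9²/2.72 = 81.62 m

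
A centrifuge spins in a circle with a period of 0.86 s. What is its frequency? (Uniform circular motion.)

f = 1/T = 1/0.86 = 1.1628 Hz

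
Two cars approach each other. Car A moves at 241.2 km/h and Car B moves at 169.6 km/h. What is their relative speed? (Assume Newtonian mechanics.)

v_rel = v_A + v_B = 241.2 + 169.6 = 410.8 km/h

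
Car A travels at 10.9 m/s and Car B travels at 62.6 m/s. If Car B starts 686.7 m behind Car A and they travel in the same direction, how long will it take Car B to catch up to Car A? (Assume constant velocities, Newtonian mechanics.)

Relative speed: v_rel = 62.6 - 10.9 = 51.7 m/s
Time to catch: t = d₀/v_rel = 686.7/51.7 = 13.28 s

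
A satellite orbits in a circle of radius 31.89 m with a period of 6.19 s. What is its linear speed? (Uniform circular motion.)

v = 2πr/T = 2π×31.89/6.19 = 32.37 m/s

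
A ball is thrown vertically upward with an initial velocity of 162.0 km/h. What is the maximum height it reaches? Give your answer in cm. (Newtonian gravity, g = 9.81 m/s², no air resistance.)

v₀ = 162.0 km/h × 0.2777777777777778 = 45.0 m/s
h_max = v₀² / (2g) = 45.0² / (2 × 9.81) = 2025.0 / 19.62 = 103.211 m
h_max = 103.211 m / 0.01 = 10320 cm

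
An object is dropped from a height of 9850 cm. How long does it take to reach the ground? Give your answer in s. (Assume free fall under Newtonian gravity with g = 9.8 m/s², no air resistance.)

h = 9850 cm × 0.01 = 98.5 m
t = √(2h/g) = √(2 × 98.5 / 9.8) = 4.484 s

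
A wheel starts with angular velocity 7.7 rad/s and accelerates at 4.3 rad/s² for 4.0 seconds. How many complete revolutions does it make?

θ = ω₀t + ½αt² = 7.7×4.0 + ½×4.3×4.0² = 65.2 rad
Total revolutions = θ/(2π) = 65.2/(2π) = 10.38
Complete revolutions = ⌊10.38⌋ = 10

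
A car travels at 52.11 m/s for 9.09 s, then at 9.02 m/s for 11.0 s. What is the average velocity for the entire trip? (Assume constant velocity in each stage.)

d₁ = v₁t₁ = 52.11 × 9.09 = 473.6799 m
d₂ = v₂t₂ = 9.02 × 11.0 = 99.22 m
d_total = 572.8999 m, t_total = 20.09 s
v_avg = d_total/t_total = 572.8999/20.09 = 28.52 m/s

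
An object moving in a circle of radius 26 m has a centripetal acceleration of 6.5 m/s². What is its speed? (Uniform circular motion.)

v = √(a_c × r) = √(6.5 × 26) = 13.0 m/s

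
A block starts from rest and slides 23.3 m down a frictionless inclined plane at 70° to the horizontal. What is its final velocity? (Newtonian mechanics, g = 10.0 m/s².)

a = g sin(θ) = 10.0 × sin(70°) = 9.3969 m/s²
v = √(2ad) = √(2 × 9.3969 × 23.3) = 20.93 m/s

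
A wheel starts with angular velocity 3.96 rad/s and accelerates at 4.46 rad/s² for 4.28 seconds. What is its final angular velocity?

ω = ω₀ + αt = 3.96 + 4.46 × 4.28 = 23.05 rad/s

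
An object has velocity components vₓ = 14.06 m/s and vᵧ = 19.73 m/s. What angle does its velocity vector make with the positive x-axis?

θ = arctan(vᵧ/vₓ) = arctan(19.73/14.06) = 54.53°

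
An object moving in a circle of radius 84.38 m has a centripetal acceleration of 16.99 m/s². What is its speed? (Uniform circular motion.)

v = √(a_c × r) = √(16.99 × 84.38) = 37.86 m/s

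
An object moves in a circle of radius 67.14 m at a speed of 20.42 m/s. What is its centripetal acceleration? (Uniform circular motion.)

a_c = v²/r = 20.42²/67.14 = 416.9764/67.14 = 6.21 m/s²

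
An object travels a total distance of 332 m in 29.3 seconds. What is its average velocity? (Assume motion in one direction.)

v_avg = Δd / Δt = 332 / 29.3 = 11.33 m/s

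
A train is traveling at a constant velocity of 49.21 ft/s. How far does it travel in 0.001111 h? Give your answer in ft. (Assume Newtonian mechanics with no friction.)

v = 49.21 ft/s × 0.3048 = 14.9992 m/s
t = 0.001111 h × 3600.0 = 3.9996 s
d = v × t = 14.9992 × 3.9996 = 59.9908 m
d = 59.9908 m / 0.3048 = 196.8 ft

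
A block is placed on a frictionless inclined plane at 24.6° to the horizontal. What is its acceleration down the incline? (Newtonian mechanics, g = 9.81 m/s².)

a = g sin(θ) = 9.81 × sin(24.6°) = 9.81 × 0.4163 = 4.08 m/s²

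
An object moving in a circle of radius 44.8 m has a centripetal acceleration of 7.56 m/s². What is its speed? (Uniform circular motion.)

v = √(a_c × r) = √(7.56 × 44.8) = 18.4 m/s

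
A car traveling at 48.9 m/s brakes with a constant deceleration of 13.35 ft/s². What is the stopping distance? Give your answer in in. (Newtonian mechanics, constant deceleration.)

a = 13.35 ft/s² × 0.3048 = 4.06908 m/s²
d = v₀² / (2a) = 48.9² / (2 × 4.06908) = 2391.21 / 8.13816 = 293.827 m
d = 293.827 m / 0.0254 = 11570 in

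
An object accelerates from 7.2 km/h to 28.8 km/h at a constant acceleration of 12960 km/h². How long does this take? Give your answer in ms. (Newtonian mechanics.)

v₀ = 7.2 km/h × 0.2777777777777778 = 2.0 m/s
v = 28.8 km/h × 0.2777777777777778 = 8.0 m/s
a = 12960 km/h² × 7.716049382716049e-05 = 1.0 m/s²
t = (v - v₀) / a = (8.0 - 2.0) / 1.0 = 6.0 s
t = 6.0 s / 0.001 = 6000 ms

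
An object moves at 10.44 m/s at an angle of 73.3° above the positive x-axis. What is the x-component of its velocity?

vₓ = v cos(θ) = 10.44 × cos(73.3°) = 3.0 m/s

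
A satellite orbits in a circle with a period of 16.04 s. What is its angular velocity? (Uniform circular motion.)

ω = 2π/T = 2π/16.04 = 0.3917 rad/s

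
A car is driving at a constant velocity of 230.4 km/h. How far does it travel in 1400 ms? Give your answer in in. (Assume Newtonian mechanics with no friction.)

v = 230.4 km/h × 0.2777777777777778 = 64.0 m/s
t = 1400 ms × 0.001 = 1.4 s
d = v × t = 64.0 × 1.4 = 89.6 m
d = 89.6 m / 0.0254 = 3528 in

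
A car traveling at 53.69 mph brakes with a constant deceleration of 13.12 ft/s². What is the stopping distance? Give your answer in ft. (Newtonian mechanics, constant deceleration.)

v₀ = 53.69 mph × 0.44704 = 24.0016 m/s
a = 13.12 ft/s² × 0.3048 = 3.99898 m/s²
d = v₀² / (2a) = 24.0016² / (2 × 3.99898) = 576.077 / 7.99796 = 72.028 m
d = 72.028 m / 0.3048 = 236.3 ft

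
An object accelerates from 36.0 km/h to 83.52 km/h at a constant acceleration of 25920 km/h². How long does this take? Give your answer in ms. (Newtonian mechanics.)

v₀ = 36.0 km/h × 0.2777777777777778 = 10.0 m/s
v = 83.52 km/h × 0.2777777777777778 = 23.2 m/s
a = 25920 km/h² × 7.716049382716049e-05 = 2.0 m/s²
t = (v - v₀) / a = (23.2 - 10.0) / 2.0 = 6.6 s
t = 6.6 s / 0.001 = 6600 ms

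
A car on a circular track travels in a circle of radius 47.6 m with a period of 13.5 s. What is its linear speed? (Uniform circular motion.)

v = 2πr/T = 2π×47.6/13.5 = 22.15 m/s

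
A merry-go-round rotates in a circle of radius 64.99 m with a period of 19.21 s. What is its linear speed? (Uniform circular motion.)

v = 2πr/T = 2π×64.99/19.21 = 21.26 m/s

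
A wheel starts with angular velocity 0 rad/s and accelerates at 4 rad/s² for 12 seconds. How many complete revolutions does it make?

θ = ω₀t + ½αt² = 0×12 + ½×4×12² = 288.0 rad
Total revolutions = θ/(2π) = 288.0/(2π) = 45.84
Complete revolutions = ⌊45.84⌋ = 45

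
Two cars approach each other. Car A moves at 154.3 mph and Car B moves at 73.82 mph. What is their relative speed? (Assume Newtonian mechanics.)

v_rel = v_A + v_B = 154.3 + 73.82 = 228.12 mph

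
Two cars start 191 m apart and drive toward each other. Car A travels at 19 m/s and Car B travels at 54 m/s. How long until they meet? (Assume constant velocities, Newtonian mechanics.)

Combined speed: v_combined = 19 + 54 = 73 m/s
Time to meet: t = d/v_combined = 191/73 = 2.62 s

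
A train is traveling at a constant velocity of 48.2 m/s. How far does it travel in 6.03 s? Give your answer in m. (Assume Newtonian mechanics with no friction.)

d = v × t = 48.2 × 6.03 = 290.6 m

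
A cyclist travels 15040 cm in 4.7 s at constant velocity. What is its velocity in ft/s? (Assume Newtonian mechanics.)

d = 15040 cm × 0.01 = 150.4 m
v = d / t = 150.4 / 4.7 = 32.0 m/s
v = 32.0 m/s / 0.3048 = 105.0 ft/s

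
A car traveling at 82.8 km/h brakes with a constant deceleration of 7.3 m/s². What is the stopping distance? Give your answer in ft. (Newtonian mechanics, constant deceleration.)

v₀ = 82.8 km/h × 0.2777777777777778 = 23.0 m/s
d = v₀² / (2a) = 23.0² / (2 × 7.3) = 529.0 / 14.6 = 36.2329 m
d = 36.2329 m / 0.3048 = 118.9 ft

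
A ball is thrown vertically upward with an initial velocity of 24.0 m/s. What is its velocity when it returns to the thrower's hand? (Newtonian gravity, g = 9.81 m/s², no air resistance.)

By conservation of energy (no air resistance), the ball returns to the throw height with the same speed as launch, but directed downward.
|v_ground| = v₀ = 24.0 m/s
v_ground = 24.0 m/s (downward)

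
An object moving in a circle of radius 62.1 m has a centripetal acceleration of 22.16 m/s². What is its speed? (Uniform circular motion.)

v = √(a_c × r) = √(22.16 × 62.1) = 37.1 m/s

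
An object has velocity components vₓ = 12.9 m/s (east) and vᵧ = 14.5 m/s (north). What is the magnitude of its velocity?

|v| = √(vₓ² + vᵧ²) = √(12.9² + 14.5²) = √(376.66) = 19.41 m/s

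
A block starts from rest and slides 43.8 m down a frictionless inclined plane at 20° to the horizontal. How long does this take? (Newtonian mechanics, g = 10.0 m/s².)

a = g sin(θ) = 10.0 × sin(20°) = 3.4202 m/s²
t = √(2d/a) = √(2 × 43.8 / 3.4202) = 5.06 s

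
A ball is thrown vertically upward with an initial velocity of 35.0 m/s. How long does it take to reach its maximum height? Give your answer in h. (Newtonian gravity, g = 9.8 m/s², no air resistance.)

t_up = v₀ / g = 35.0 / 9.8 = 3.57143 s
t_up = 3.57143 s / 3600.0 = 0.0009921 h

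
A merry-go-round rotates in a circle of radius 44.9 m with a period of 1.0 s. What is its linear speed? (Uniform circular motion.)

v = 2πr/T = 2π×44.9/1.0 = 282.12 m/s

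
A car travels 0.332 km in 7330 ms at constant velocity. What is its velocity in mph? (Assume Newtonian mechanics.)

d = 0.332 km × 1000.0 = 332.0 m
t = 7330 ms × 0.001 = 7.33 s
v = d / t = 332.0 / 7.33 = 45.2933 m/s
v = 45.2933 m/s / 0.44704 = 101.3 mph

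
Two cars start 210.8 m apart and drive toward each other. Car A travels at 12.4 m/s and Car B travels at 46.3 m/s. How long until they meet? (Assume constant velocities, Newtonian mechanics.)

Combined speed: v_combined = 12.4 + 46.3 = 58.7 m/s
Time to meet: t = d/v_combined = 210.8/58.7 = 3.59 s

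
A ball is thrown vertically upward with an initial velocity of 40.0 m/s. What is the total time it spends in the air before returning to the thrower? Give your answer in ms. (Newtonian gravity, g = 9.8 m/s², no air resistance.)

t_total = 2 × v₀ / g = 2 × 40.0 / 9.8 = 8.16327 s
t_total = 8.16327 s / 0.001 = 8163 ms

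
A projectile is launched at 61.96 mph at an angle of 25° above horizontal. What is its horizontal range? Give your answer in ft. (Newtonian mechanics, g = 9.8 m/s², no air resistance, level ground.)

v₀ = 61.96 mph × 0.44704 = 27.6986 m/s
R = v₀² × sin(2θ) / g = 27.6986² × sin(2 × 25°) / 9.8 = 767.212 × 0.766044 / 9.8 = 59.9712 m
R = 59.9712 m / 0.3048 = 196.8 ft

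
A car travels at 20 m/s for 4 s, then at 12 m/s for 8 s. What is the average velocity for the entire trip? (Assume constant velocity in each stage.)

d₁ = v₁t₁ = 20 × 4 = 80 m
d₂ = v₂t₂ = 12 × 8 = 96 m
d_total = 176 m, t_total = 12 s
v_avg = d_total/t_total = 176/12 = 14.67 m/s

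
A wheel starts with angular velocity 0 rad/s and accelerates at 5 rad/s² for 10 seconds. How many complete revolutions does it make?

θ = ω₀t + ½αt² = 0×10 + ½×5×10² = 250.0 rad
Total revolutions = θ/(2π) = 250.0/(2π) = 39.79
Complete revolutions = ⌊39.79⌋ = 39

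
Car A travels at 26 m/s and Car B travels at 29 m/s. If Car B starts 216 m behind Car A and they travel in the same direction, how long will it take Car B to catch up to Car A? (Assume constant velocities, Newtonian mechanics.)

Relative speed: v_rel = 29 - 26 = 3 m/s
Time to catch: t = d₀/v_rel = 216/3 = 72.0 s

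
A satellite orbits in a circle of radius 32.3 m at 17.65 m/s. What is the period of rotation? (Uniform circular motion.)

T = 2πr/v = 2π×32.3/17.65 = 11.5 s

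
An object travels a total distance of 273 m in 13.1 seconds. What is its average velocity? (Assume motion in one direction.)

v_avg = Δd / Δt = 273 / 13.1 = 20.84 m/s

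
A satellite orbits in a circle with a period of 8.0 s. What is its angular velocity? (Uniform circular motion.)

ω = 2π/T = 2π/8.0 = 0.7854 rad/s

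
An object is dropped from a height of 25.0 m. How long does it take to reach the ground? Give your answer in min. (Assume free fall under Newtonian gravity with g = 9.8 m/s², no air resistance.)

t = √(2h/g) = √(2 × 25.0 / 9.8) = 2.25877 s
t = 2.25877 s / 60.0 = 0.03765 min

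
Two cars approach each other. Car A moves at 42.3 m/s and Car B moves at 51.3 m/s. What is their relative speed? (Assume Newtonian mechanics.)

v_rel = v_A + v_B = 42.3 + 51.3 = 93.6 m/s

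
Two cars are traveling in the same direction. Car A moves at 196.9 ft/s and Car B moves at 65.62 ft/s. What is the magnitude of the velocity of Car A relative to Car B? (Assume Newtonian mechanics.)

v_rel = |v_A - v_B| = |196.9 - 65.62| = 131.28 ft/s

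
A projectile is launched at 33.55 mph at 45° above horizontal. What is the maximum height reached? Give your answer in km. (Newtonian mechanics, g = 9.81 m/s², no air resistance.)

v₀ = 33.55 mph × 0.44704 = 14.9982 m/s
H = v₀² × sin²(θ) / (2g) = 14.9982² × sin(45°)² / (2 × 9.81) = 224.946 × 0.5 / 19.62 = 5.73257 m
H = 5.73257 m / 1000.0 = 0.005733 km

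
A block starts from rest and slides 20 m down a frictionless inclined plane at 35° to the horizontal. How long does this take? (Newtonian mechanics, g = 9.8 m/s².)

a = g sin(θ) = 9.8 × sin(35°) = 5.621 m/s²
t = √(2d/a) = √(2 × 20 / 5.621) = 2.67 s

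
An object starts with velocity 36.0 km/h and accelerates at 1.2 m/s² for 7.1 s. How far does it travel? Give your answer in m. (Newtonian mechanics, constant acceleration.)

v₀ = 36.0 km/h × 0.2777777777777778 = 10.0 m/s
d = v₀ × t + ½ × a × t² = 10.0 × 7.1 + 0.5 × 1.2 × 7.1² = 101.2 m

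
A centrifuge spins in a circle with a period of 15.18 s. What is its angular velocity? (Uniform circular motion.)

ω = 2π/T = 2π/15.18 = 0.4139 rad/s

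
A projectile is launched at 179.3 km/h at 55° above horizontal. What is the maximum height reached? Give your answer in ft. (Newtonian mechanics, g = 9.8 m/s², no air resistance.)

v₀ = 179.3 km/h × 0.2777777777777778 = 49.8056 m/s
H = v₀² × sin²(θ) / (2g) = 49.8056² × sin(55°)² / (2 × 9.8) = 2480.6 × 0.67101 / 19.6 = 84.9238 m
H = 84.9238 m / 0.3048 = 278.6 ft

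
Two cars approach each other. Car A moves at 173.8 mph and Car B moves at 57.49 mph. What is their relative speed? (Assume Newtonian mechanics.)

v_rel = v_A + v_B = 173.8 + 57.49 = 231.29 mph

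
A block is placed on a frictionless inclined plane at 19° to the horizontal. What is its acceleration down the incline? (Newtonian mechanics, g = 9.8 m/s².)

a = g sin(θ) = 9.8 × sin(19°) = 9.8 × 0.3256 = 3.19 m/s²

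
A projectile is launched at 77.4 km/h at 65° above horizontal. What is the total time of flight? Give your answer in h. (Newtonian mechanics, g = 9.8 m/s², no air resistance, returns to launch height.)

v₀ = 77.4 km/h × 0.2777777777777778 = 21.5 m/s
T = 2 × v₀ × sin(θ) / g = 2 × 21.5 × sin(65°) / 9.8 = 2 × 21.5 × 0.906308 / 9.8 = 3.97666 s
T = 3.97666 s / 3600.0 = 0.001105 h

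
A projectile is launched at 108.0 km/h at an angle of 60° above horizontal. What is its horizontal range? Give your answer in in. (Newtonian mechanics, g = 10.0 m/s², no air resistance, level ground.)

v₀ = 108.0 km/h × 0.2777777777777778 = 30.0 m/s
R = v₀² × sin(2θ) / g = 30.0² × sin(2 × 60°) / 10.0 = 900.0 × 0.866025 / 10.0 = 77.9423 m
R = 77.9423 m / 0.0254 = 3069 in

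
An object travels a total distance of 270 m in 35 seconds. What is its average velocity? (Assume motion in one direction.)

v_avg = Δd / Δt = 270 / 35 = 7.71 m/s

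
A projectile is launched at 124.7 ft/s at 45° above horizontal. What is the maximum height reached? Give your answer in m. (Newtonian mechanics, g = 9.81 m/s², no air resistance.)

v₀ = 124.7 ft/s × 0.3048 = 38.0086 m/s
H = v₀² × sin²(θ) / (2g) = 38.0086² × sin(45°)² / (2 × 9.81) = 1444.65 × 0.5 / 19.62 = 36.82 m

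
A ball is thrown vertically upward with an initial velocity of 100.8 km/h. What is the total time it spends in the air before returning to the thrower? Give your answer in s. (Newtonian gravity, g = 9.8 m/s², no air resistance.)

v₀ = 100.8 km/h × 0.2777777777777778 = 28.0 m/s
t_total = 2 × v₀ / g = 2 × 28.0 / 9.8 = 5.714 s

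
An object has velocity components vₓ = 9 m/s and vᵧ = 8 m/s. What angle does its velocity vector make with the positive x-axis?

θ = arctan(vᵧ/vₓ) = arctan(8/9) = 41.63°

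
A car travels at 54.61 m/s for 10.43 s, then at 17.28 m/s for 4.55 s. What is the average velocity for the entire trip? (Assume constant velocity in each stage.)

d₁ = v₁t₁ = 54.61 × 10.43 = 569.5823 m
d₂ = v₂t₂ = 17.28 × 4.55 = 78.624 m
d_total = 648.2063 m, t_total = 14.98 s
v_avg = d_total/t_total = 648.2063/14.98 = 43.27 m/s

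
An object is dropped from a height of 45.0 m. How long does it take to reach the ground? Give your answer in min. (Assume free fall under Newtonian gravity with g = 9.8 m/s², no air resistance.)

t = √(2h/g) = √(2 × 45.0 / 9.8) = 3.03046 s
t = 3.03046 s / 60.0 = 0.05051 min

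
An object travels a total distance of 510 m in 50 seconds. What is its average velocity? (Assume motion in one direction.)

v_avg = Δd / Δt = 510 / 50 = 10.2 m/s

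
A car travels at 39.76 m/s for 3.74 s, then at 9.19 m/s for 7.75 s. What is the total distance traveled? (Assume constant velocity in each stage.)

d₁ = v₁t₁ = 39.76 × 3.74 = 148.7024 m
d₂ = v₂t₂ = 9.19 × 7.75 = 71.2225 m
d_total = 148.7024 + 71.2225 = 219.92 m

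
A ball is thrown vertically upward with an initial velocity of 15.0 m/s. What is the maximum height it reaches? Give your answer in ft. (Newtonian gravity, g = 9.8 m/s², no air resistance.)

h_max = v₀² / (2g) = 15.0² / (2 × 9.8) = 225.0 / 19.6 = 11.4796 m
h_max = 11.4796 m / 0.3048 = 37.66 ft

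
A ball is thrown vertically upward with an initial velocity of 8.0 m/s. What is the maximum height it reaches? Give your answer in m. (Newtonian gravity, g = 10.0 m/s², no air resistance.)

h_max = v₀² / (2g) = 8.0² / (2 × 10.0) = 64.0 / 20.0 = 3.2 m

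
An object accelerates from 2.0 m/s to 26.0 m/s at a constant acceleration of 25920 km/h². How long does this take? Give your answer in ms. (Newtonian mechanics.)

a = 25920 km/h² × 7.716049382716049e-05 = 2.0 m/s²
t = (v - v₀) / a = (26.0 - 2.0) / 2.0 = 12.0 s
t = 12.0 s / 0.001 = 12000 ms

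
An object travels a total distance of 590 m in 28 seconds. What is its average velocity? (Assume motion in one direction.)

v_avg = Δd / Δt = 590 / 28 = 21.07 m/s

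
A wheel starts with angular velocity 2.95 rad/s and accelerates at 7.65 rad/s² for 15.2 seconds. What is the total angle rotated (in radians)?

θ = ω₀t + ½αt² = 2.95×15.2 + ½×7.65×15.2² = 928.57 rad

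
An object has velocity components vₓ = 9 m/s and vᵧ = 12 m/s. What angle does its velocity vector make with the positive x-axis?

θ = arctan(vᵧ/vₓ) = arctan(12/9) = 53.13°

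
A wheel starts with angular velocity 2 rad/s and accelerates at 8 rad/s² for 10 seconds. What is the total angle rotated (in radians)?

θ = ω₀t + ½αt² = 2×10 + ½×8×10² = 420.0 rad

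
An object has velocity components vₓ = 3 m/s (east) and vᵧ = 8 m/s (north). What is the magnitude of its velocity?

|v| = √(vₓ² + vᵧ²) = √(3² + 8²) = √(73) = 8.54 m/s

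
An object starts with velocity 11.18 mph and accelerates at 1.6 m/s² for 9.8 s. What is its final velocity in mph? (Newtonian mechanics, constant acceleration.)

v₀ = 11.18 mph × 0.44704 = 4.99791 m/s
v = v₀ + a × t = 4.99791 + 1.6 × 9.8 = 20.6779 m/s
v = 20.6779 m/s / 0.44704 = 46.26 mph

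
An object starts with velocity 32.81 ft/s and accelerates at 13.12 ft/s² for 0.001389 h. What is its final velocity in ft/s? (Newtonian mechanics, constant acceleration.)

v₀ = 32.81 ft/s × 0.3048 = 10.0005 m/s
a = 13.12 ft/s² × 0.3048 = 3.99898 m/s²
t = 0.001389 h × 3600.0 = 5.0004 s
v = v₀ + a × t = 10.0005 + 3.99898 × 5.0004 = 29.997 m/s
v = 29.997 m/s / 0.3048 = 98.42 ft/s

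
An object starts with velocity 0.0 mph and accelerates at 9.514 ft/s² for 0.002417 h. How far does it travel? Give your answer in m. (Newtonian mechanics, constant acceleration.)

v₀ = 0.0 mph × 0.44704 = 0.0 m/s
a = 9.514 ft/s² × 0.3048 = 2.89987 m/s²
t = 0.002417 h × 3600.0 = 8.7012 s
d = v₀ × t + ½ × a × t² = 0.0 × 8.7012 + 0.5 × 2.89987 × 8.7012² = 109.8 m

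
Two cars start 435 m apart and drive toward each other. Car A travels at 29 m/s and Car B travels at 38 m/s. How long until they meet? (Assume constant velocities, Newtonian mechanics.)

Combined speed: v_combined = 29 + 38 = 67 m/s
Time to meet: t = d/v_combined = 435/67 = 6.49 s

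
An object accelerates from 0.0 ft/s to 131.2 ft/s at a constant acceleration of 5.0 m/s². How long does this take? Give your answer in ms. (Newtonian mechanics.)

v₀ = 0.0 ft/s × 0.3048 = 0.0 m/s
v = 131.2 ft/s × 0.3048 = 39.9898 m/s
t = (v - v₀) / a = (39.9898 - 0.0) / 5.0 = 7.99796 s
t = 7.99796 s / 0.001 = 7998 ms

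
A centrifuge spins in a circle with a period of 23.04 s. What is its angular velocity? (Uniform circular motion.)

ω = 2π/T = 2π/23.04 = 0.2727 rad/s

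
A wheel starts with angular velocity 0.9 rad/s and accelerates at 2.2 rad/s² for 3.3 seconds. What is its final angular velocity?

ω = ω₀ + αt = 0.9 + 2.2 × 3.3 = 8.16 rad/s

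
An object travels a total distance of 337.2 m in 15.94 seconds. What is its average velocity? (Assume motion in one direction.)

v_avg = Δd / Δt = 337.2 / 15.94 = 21.15 m/s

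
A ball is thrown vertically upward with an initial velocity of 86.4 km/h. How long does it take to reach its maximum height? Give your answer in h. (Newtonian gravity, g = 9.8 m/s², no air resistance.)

v₀ = 86.4 km/h × 0.2777777777777778 = 24.0 m/s
t_up = v₀ / g = 24.0 / 9.8 = 2.44898 s
t_up = 2.44898 s / 3600.0 = 0.0006803 h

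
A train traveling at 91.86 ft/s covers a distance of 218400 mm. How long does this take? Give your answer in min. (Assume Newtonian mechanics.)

d = 218400 mm × 0.001 = 218.4 m
v = 91.86 ft/s × 0.3048 = 27.9989 m/s
t = d / v = 218.4 / 27.9989 = 7.80031 s
t = 7.80031 s / 60.0 = 0.13 min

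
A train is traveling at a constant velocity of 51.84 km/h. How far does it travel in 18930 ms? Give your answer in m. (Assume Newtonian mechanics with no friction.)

v = 51.84 km/h × 0.2777777777777778 = 14.4 m/s
t = 18930 ms × 0.001 = 18.93 s
d = v × t = 14.4 × 18.93 = 272.6 m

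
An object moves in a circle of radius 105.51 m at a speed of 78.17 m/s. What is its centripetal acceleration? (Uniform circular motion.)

a_c = v²/r = 78.17²/105.51 = 6110.5489/105.51 = 57.91 m/s²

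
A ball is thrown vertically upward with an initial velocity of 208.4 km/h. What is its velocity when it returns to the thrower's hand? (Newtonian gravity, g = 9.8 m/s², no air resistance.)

By conservation of energy (no air resistance), the ball returns to the throw height with the same speed as launch, but directed downward.
|v_ground| = v₀ = 208.4 km/h
v_ground = 208.4 km/h (downward)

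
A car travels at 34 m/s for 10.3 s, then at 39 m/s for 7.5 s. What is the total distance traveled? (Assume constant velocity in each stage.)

d₁ = v₁t₁ = 34 × 10.3 = 350.2 m
d₂ = v₂t₂ = 39 × 7.5 = 292.5 m
d_total = 350.2 + 292.5 = 642.7 m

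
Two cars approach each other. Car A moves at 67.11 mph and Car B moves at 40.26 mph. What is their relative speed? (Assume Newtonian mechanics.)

v_rel = v_A + v_B = 67.11 + 40.26 = 107.37 mph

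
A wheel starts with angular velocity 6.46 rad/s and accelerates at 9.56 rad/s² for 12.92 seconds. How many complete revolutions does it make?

θ = ω₀t + ½αt² = 6.46×12.92 + ½×9.56×12.92² = 881.371392 rad
Total revolutions = θ/(2π) = 881.371392/(2π) = 140.27
Complete revolutions = ⌊140.27⌋ = 140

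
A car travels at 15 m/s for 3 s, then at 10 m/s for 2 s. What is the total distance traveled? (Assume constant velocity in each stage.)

d₁ = v₁t₁ = 15 × 3 = 45 m
d₂ = v₂t₂ = 10 × 2 = 20 m
d_total = 45 + 20 = 65 m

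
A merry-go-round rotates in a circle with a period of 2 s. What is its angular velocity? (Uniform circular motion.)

ω = 2π/T = 2π/2 = 3.1416 rad/s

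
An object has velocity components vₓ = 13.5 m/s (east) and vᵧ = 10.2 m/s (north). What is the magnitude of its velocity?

|v| = √(vₓ² + vᵧ²) = √(13.5² + 10.2²) = √(286.29) = 16.92 m/s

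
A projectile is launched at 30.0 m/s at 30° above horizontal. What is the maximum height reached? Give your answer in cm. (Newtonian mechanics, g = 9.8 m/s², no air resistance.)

H = v₀² × sin²(θ) / (2g) = 30.0² × sin(30°)² / (2 × 9.8) = 900.0 × 0.25 / 19.6 = 11.4796 m
H = 11.4796 m / 0.01 = 1148 cm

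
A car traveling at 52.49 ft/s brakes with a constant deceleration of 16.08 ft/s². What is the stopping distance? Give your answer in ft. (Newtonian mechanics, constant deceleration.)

v₀ = 52.49 ft/s × 0.3048 = 15.999 m/s
a = 16.08 ft/s² × 0.3048 = 4.90118 m/s²
d = v₀² / (2a) = 15.999² / (2 × 4.90118) = 255.968 / 9.80236 = 26.1129 m
d = 26.1129 m / 0.3048 = 85.67 ft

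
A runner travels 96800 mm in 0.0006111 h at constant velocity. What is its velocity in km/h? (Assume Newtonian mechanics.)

d = 96800 mm × 0.001 = 96.8 m
t = 0.0006111 h × 3600.0 = 2.19996 s
v = d / t = 96.8 / 2.19996 = 44.0008 m/s
v = 44.0008 m/s / 0.2777777777777778 = 158.4 km/h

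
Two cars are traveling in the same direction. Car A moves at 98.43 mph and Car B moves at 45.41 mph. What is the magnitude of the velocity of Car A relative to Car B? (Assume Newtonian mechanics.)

v_rel = |v_A - v_B| = |98.43 - 45.41| = 53.02 mph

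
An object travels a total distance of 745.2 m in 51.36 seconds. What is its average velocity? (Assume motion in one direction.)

v_avg = Δd / Δt = 745.2 / 51.36 = 14.51 m/s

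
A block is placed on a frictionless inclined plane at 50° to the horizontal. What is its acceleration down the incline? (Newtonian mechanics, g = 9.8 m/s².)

a = g sin(θ) = 9.8 × sin(50°) = 9.8 × 0.766 = 7.51 m/s²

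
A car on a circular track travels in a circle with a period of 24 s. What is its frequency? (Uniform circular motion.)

f = 1/T = 1/24 = 0.0417 Hz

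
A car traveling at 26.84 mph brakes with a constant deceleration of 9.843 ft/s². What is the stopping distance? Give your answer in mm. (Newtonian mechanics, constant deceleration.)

v₀ = 26.84 mph × 0.44704 = 11.9986 m/s
a = 9.843 ft/s² × 0.3048 = 3.00015 m/s²
d = v₀² / (2a) = 11.9986² / (2 × 3.00015) = 143.966 / 6.0003 = 23.9931 m
d = 23.9931 m / 0.001 = 23990 mm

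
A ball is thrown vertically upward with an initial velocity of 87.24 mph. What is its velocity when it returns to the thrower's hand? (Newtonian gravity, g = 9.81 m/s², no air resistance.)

By conservation of energy (no air resistance), the ball returns to the throw height with the same speed as launch, but directed downward.
|v_ground| = v₀ = 87.24 mph
v_ground = 87.24 mph (downward)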